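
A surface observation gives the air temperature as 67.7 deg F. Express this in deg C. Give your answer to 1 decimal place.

°C = (°F − 32) × 5/9 = (67.7 − 32) / 1.8 = 19.8 °C.

19.8 °C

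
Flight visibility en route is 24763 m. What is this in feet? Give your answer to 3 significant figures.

1 m = 3.28084 ft, so 24763 × 3.28084 = 81200 ft.

81200 ft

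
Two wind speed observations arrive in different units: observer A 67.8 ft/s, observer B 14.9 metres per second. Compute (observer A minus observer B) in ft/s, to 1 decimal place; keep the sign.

18.9 ft/s

observer B: 14.9 m/s = 48.885 ft/s.
Difference: 67.800 − 48.885 = 18.9 ft/s.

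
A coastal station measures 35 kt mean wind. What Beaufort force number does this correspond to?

35 kt lies in the Beaufort 8 band (gale, 34–40 kt).

Beaufort force 8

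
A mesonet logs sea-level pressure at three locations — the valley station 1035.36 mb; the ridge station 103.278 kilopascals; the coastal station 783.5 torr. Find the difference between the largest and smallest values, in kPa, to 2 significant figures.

1.2 kPa

the valley station: 1035.36 mb = 103.536 kPa.
the coastal station: 783.5 mmHg = 104.458 kPa.
Spread: 104.458 − 103.278 = 1.2 kPa.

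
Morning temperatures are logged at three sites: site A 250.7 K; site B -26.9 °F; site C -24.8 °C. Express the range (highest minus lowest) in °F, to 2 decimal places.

site A: 250.7 K = -22.450 °C.
site B: -26.9 °F = -32.722 °C.
Spread: (-22.450) − (-32.722) = 10.272 °C = 18.49 °F.

18.49 °F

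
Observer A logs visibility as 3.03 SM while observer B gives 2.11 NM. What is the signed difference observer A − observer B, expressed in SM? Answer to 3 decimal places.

0.602 SM

observer B: 2.11 nmi = 2.42814 SM.
Difference: 3.03000 − 2.42814 = 0.602 SM.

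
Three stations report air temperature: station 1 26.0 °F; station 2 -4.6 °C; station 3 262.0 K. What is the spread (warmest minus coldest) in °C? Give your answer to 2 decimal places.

7.82 °C

station 1: 26.0 °F = -3.333 °C.
station 3: 262.0 K = -11.150 °C.
Spread: (-3.333) − (-11.150) = 7.817 °C.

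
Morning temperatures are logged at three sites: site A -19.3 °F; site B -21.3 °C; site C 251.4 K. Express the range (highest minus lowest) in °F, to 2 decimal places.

site A: -19.3 °F = -28.500 °C.
site C: 251.4 K = -21.750 °C.
Spread: (-21.300) − (-28.500) = 7.200 °C = 12.96 °F.

12.96 °F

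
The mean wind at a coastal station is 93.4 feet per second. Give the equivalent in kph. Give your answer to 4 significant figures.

1 ft/s = 1.09728 km/h, so 93.4 × 1.09728 = 102.5 km/h.

102.5 km/h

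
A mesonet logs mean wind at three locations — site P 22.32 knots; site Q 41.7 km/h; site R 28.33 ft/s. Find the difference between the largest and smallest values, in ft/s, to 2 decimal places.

site P: 22.32 kt = 37.6719 ft/s.
site Q: 41.7 km/h = 38.0031 ft/s.
Spread: 38.0031 − 28.3300 = 9.67 ft/s.

9.67 ft/s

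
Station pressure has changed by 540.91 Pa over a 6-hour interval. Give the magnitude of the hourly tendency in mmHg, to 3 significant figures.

0.676 mmHg per hour

540.91 Pa / 6 h × 0.00750062 mmHg/Pa = 0.676 mmHg/h.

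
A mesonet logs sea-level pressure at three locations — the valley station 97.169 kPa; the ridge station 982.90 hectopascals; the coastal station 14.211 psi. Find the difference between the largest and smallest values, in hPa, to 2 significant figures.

11 hPa

the valley station: 97.169 kPa = 971.69 hPa.
the coastal station: 14.211 psi = 979.81 hPa.
Spread: 982.90 − 971.69 = 11 hPa.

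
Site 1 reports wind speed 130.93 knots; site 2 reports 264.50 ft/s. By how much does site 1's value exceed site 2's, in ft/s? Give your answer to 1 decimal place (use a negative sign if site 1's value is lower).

site 1: 130.93 kt = 220.985 ft/s.
Difference: 220.985 − 264.500 = -43.5 ft/s.

-43.5 ft/s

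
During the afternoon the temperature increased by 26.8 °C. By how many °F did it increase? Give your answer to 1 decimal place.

48.2 °F

For a temperature change the 32° offset cancels: Δ°F = 26.8 × 1.8 = 48.2 °F.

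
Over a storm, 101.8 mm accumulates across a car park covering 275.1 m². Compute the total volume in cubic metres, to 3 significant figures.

28.0 cubic metres

1 mm over 1 m² is 1 L, so volume = 101.8 × 275.1 = 28005.18 L = 28.0 m³.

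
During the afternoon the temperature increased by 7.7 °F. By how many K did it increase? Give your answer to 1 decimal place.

Converting a difference, only the 9/5 scale factor applies: ΔK = 7.7 × 0.5556 = 4.3 K.

4.3 K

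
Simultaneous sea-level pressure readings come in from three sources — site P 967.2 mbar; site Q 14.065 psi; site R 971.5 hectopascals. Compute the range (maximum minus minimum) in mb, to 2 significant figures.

site Q: 14.065 psi = 969.748 mb.
site R: 971.5 hPa = 971.500 mb.
Spread: 971.500 − 967.200 = 4.3 mb.

4.3 mb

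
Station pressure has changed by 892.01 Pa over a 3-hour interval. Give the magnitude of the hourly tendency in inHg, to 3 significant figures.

0.0878 inHg per hour

892.01 Pa / 3 h × 0.0002953 inHg/Pa = 0.0878 inHg/h.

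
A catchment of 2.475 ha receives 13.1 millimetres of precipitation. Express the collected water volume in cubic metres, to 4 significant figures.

324.2 cubic metres

Area: 2.475 ha = 24750 m².
1 mm over 1 m² is 1 L, so volume = 13.1 × 24750 = 324225 L = 324.2 m³.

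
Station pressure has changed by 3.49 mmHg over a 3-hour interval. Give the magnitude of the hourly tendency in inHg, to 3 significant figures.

3.49 mmHg / 3 h × 0.0393701 inHg/mmHg = 0.0458 inHg/h.

0.0458 inHg per hour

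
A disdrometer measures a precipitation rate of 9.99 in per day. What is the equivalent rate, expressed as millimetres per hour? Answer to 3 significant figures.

10.6 mm/hour

9.99 in/day × 25.4 mm/in × 0.0416667 day/hour = 10.6 mm/hour.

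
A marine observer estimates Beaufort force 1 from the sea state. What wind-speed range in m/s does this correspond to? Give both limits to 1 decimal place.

0.3 to 1.5 m/s

Beaufort 1 (light air) spans 0.3–1.5 m/s.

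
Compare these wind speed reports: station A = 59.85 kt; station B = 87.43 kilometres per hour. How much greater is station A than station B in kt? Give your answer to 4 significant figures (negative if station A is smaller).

12.64 kt

station B: 87.43 km/h = 47.2084 kt.
Difference: 59.8500 − 47.2084 = 12.64 kt.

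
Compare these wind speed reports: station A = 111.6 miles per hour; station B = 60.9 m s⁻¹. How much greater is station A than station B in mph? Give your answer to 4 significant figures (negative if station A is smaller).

station B: 60.9 m/s = 136.2294 mph.
Difference: 111.6000 − 136.2294 = -24.63 mph.

-24.63 mph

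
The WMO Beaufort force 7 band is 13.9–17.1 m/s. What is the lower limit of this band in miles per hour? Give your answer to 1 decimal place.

13.9–17.1 m/s × 2.237 = 31.1–38.3 mph.

31.1 mph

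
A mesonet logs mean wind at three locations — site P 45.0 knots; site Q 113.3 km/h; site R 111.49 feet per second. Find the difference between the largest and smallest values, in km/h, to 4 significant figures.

39.00 km/h

site P: 45.0 kt = 83.3400 km/h.
site R: 111.49 ft/s = 122.3357 km/h.
Spread: 122.3357 − 83.3400 = 39.00 km/h.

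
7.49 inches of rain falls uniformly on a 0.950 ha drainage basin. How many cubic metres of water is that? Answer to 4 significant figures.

Depth: 7.49 in × 25.4 = 190.246 mm.
Area: 0.950 ha = 9500 m².
1 mm over 1 m² is 1 L, so volume = 190.246 × 9500 = 1807337 L = 1807 m³.

1807 cubic metres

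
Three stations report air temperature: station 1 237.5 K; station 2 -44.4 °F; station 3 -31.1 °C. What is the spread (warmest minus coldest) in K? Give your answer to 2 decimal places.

11.34 K

station 1: 237.5 K = -35.650 °C.
station 2: -44.4 °F = -42.444 °C.
Spread: (-31.100) − (-42.444) = 11.344 °C.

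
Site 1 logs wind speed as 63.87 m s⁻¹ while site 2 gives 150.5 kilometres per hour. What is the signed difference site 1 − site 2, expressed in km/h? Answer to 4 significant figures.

79.43 km/h

site 1: 63.87 m/s = 229.9320 km/h.
Difference: 229.9320 − 150.5000 = 79.43 km/h.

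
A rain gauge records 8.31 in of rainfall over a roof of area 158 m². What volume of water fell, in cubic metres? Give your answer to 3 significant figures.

33.3 cubic metres

Depth: 8.31 in × 25.4 = 211.074 mm.
1 mm over 1 m² is 1 L, so volume = 211.074 × 158 = 33349.692 L = 33.3 m³.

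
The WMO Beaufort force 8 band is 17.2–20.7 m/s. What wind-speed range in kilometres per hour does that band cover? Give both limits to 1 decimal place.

61.9 to 74.5 km/h

17.2–20.7 m/s × 3.6 = 61.9–74.5 km/h.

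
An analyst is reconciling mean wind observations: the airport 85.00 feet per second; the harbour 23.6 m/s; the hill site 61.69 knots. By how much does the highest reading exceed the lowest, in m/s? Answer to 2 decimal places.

the airport: 85.00 ft/s = 25.9080 m/s.
the hill site: 61.69 kt = 31.7361 m/s.
Spread: 31.7361 − 23.6000 = 8.14 m/s.

8.14 m/s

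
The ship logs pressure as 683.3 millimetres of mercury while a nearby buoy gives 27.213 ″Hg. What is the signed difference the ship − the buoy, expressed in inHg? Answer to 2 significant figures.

the ship: 683.3 mmHg = 26.9016 inHg.
Difference: 26.9016 − 27.2130 = -0.31 inHg.

-0.31 inHg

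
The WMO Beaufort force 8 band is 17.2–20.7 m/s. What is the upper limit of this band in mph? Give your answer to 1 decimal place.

46.3 mph

17.2–20.7 m/s × 2.237 = 38.5–46.3 mph.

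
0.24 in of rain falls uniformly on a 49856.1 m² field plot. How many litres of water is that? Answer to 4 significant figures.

303900 litres

Depth: 0.24 in × 25.4 = 6.096 mm.
1 mm over 1 m² is 1 L, so volume = 6.096 × 49856.1 = 303922.79 L ≈ 303900 L.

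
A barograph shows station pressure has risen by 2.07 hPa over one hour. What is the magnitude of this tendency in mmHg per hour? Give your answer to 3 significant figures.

1.55 mmHg per hour

2.07 hPa / 1 h × 0.750062 mmHg/hPa = 1.55 mmHg/h.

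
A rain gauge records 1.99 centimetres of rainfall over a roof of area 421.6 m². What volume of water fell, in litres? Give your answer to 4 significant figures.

Depth: 1.99 cm × 10 = 19.9 mm.
1 mm over 1 m² is 1 L, so volume = 19.9 × 421.6 = 8389.84 L ≈ 8390 L.

8390 litres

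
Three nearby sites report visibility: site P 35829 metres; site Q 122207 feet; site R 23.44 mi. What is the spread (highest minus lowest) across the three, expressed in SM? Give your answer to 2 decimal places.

1.18 SM

site P: 35829 m = 22.2631 SM.
site Q: 122207 ft = 23.1453 SM.
Spread: 23.4400 − 22.2631 = 1.18 SM.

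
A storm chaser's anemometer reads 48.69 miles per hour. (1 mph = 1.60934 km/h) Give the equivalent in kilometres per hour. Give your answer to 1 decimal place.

78.4 km/h

1 mph = 1.60934 km/h, so 48.69 × 1.60934 = 78.4 km/h.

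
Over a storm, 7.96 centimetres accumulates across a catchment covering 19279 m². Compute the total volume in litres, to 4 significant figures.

1535000 litres

Depth: 7.96 cm × 10 = 79.6 mm.
1 mm over 1 m² is 1 L, so volume = 79.6 × 19279 = 1534608.4 L ≈ 1535000 L.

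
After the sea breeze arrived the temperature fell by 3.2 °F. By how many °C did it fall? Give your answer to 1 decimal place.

1.8 °C

Converting a difference, only the 9/5 scale factor applies: Δ°C = 3.2 × 0.5556 = 1.8 °C.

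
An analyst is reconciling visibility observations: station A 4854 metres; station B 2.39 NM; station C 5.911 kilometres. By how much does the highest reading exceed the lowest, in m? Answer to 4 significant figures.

1485 m

station B: 2.39 nmi = 4426.28 m.
station C: 5.911 km = 5911.00 m.
Spread: 5911.00 − 4426.28 = 1485 m.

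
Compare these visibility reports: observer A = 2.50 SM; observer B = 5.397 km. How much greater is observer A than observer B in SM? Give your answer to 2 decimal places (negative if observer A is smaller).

-0.85 SM

observer B: 5.397 km = 3.3535 SM.
Difference: 2.5000 − 3.3535 = -0.85 SM.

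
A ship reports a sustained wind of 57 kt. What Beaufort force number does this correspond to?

Beaufort force 11

57 kt lies in the Beaufort 11 band (violent storm, 56–63 kt).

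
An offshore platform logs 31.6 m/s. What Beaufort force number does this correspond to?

Beaufort force 11

31.6 m/s lies in the Beaufort 11 band (violent storm, 28.5–32.6 m/s).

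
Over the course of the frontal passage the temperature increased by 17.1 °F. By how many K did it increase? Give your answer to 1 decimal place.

Converting a difference, only the 9/5 scale factor applies: ΔK = 17.1 × 0.5556 = 9.5 K.

9.5 K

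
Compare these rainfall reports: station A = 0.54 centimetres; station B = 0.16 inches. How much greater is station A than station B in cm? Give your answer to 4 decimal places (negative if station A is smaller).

0.1336 cm

station B: 0.16 in = 0.406400 cm.
Difference: 0.540000 − 0.406400 = 0.1336 cm.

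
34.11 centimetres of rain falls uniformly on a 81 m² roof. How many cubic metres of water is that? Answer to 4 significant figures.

Depth: 34.11 cm × 10 = 341.1 mm.
1 mm over 1 m² is 1 L, so volume = 341.1 × 81 = 27629.1 L = 27.63 m³.

27.63 cubic metres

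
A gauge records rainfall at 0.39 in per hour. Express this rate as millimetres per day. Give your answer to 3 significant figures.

0.39 in/hour × 25.4 mm/in × 24 hour/day = 238 mm/day.

238 mm/day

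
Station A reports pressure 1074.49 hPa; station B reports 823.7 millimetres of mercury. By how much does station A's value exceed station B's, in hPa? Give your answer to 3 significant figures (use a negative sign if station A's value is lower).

-23.7 hPa

station B: 823.7 mmHg = 1098.177 hPa.
Difference: 1074.490 − 1098.177 = -23.7 hPa.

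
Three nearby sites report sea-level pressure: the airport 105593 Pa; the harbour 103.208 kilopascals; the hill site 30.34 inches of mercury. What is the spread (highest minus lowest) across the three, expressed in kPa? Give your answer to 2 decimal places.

2.85 kPa

the airport: 105593 Pa = 105.5930 kPa.
the hill site: 30.34 inHg = 102.7430 kPa.
Spread: 105.5930 − 102.7430 = 2.85 kPa.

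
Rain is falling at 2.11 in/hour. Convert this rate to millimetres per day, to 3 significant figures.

1290 mm/day

2.11 in/hour × 25.4 mm/in × 24 hour/day = 1290 mm/day.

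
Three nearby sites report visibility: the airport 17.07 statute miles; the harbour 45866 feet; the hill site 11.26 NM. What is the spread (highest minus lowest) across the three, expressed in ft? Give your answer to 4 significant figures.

44260 ft

the airport: 17.07 SM = 90129.60 ft.
the hill site: 11.26 nmi = 68417.06 ft.
Spread: 90129.60 − 45866.00 = 44260 ft.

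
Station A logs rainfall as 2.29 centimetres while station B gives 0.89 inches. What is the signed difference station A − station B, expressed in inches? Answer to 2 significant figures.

station A: 2.29 cm = 0.90157 in.
Difference: 0.90157 − 0.89000 = 0.012 in.

0.012 in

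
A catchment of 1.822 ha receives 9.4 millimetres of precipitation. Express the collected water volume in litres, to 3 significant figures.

171000 litres

Area: 1.822 ha = 18220 m².
1 mm over 1 m² is 1 L, so volume = 9.4 × 18220 = 171268 L ≈ 171000 L.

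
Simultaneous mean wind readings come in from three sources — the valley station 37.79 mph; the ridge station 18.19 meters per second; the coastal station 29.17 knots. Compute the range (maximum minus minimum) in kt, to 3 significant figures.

the valley station: 37.79 mph = 32.8386 kt.
the ridge station: 18.19 m/s = 35.3585 kt.
Spread: 35.3585 − 29.1700 = 6.19 kt.

6.19 kt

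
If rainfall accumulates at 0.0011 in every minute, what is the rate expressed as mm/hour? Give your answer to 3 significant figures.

0.0011 in/minute × 25.4 mm/in × 60 minute/hour = 1.68 mm/hour.

1.68 mm/hour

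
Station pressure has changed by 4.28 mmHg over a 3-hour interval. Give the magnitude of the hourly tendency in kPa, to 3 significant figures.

4.28 mmHg / 3 h × 0.133322 kPa/mmHg = 0.190 kPa/h.

0.190 kPa per hour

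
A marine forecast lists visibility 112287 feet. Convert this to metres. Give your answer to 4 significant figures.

1 ft = 0.3048 m, so 112287 × 0.3048 = 34230 m.

34230 m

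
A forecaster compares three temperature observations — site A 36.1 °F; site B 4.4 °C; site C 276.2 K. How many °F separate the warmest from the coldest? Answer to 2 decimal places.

3.82 °F

site A: 36.1 °F = 2.278 °C.
site C: 276.2 K = 3.050 °C.
Spread: 4.400 − 2.278 = 2.122 °C = 3.82 °F.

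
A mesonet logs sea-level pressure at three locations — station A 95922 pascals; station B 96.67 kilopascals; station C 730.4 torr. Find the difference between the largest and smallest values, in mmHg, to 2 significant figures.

11 mmHg

station A: 95922 Pa = 719.47 mmHg.
station B: 96.67 kPa = 725.08 mmHg.
Spread: 730.40 − 719.47 = 11 mmHg.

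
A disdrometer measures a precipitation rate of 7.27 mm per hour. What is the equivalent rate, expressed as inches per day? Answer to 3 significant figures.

6.87 in/day

7.27 mm/hour × 0.0393701 in/mm × 24 hour/day = 6.87 in/day.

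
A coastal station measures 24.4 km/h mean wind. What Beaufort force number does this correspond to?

24.4 km/h = 6.8 m/s, which is Beaufort 4 (moderate breeze, 5.5–7.9 m/s).

Beaufort force 4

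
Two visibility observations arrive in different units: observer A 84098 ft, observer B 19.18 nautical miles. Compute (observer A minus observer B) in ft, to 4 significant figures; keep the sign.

-32440 ft

observer B: 19.18 nmi = 116539.90 ft.
Difference: 84098.00 − 116539.90 = -32440 ft.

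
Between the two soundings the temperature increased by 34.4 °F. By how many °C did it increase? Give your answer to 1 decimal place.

Converting a difference, only the 9/5 scale factor applies: Δ°C = 34.4 × 0.5556 = 19.1 °C.

19.1 °C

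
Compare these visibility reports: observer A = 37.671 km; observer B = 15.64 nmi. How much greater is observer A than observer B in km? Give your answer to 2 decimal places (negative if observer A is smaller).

8.71 km

observer B: 15.64 nmi = 28.9653 km.
Difference: 37.6710 − 28.9653 = 8.71 km.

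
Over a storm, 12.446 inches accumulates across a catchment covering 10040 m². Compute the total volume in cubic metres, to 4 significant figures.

Depth: 12.446 in × 25.4 = 316.1284 mm.
1 mm over 1 m² is 1 L, so volume = 316.1284 × 10040 = 3173929.1 L = 3174 m³.

3174 cubic metres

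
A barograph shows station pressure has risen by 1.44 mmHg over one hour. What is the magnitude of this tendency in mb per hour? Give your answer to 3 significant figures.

1.44 mmHg / 1 h × 1.33322 mb/mmHg = 1.92 mb/h.

1.92 mb per hour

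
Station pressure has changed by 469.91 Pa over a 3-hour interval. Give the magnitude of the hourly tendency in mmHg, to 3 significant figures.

1.17 mmHg per hour

469.91 Pa / 3 h × 0.00750062 mmHg/Pa = 1.17 mmHg/h.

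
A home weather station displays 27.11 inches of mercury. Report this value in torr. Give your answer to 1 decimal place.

1 inHg = 25.4 mmHg, so 27.11 × 25.4 = 688.6 mmHg.

688.6 mmHg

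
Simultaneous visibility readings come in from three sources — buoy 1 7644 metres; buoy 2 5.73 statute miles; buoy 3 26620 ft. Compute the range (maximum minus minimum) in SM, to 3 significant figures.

0.980 SM

buoy 1: 7644 m = 4.74976 SM.
buoy 3: 26620 ft = 5.04167 SM.
Spread: 5.73000 − 4.74976 = 0.980 SM.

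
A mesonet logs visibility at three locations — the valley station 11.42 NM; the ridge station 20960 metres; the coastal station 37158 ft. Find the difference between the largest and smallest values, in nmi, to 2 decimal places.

the ridge station: 20960 m = 11.3175 nmi.
the coastal station: 37158 ft = 6.1154 nmi.
Spread: 11.4200 − 6.1154 = 5.30 nmi.

5.30 nmi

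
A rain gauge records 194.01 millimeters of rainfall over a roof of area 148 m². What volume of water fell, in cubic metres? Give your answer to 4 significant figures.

1 mm over 1 m² is 1 L, so volume = 194.01 × 148 = 28713.48 L = 28.71 m³.

28.71 cubic metres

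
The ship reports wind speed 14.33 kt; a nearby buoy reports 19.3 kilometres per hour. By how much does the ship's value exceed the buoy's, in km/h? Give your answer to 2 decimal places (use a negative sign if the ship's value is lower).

the ship: 14.33 kt = 26.5392 km/h.
Difference: 26.5392 − 19.3000 = 7.24 km/h.

7.24 km/h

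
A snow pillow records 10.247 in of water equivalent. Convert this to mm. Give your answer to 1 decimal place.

1 in = 25.4 mm, so 10.247 × 25.4 = 260.3 mm.

260.3 mm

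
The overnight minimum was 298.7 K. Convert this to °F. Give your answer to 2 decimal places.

77.99 °F

First to °C: 25.55 °C.
Then to °F: 77.99 °F.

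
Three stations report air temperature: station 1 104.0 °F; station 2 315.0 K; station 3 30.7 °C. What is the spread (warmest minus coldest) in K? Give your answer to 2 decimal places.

station 1: 104.0 °F = 40.000 °C.
station 2: 315.0 K = 41.850 °C.
Spread: 41.850 − 30.700 = 11.150 °C.

11.15 K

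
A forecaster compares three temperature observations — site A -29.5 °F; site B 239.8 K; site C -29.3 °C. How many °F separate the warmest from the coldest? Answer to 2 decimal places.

site A: -29.5 °F = -34.167 °C.
site B: 239.8 K = -33.350 °C.
Spread: (-29.300) − (-34.167) = 4.867 °C = 8.76 °F.

8.76 °F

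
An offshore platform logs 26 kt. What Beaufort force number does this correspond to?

Beaufort force 6

26 kt lies in the Beaufort 6 band (strong breeze, 22–27 kt).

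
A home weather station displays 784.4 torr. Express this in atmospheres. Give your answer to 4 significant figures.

1.032 atm

1 mmHg = 0.00131579 atm, so 784.4 × 0.00131579 = 1.032 atm.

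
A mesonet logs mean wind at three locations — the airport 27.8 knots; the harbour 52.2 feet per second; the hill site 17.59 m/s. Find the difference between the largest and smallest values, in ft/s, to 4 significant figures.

the airport: 27.8 kt = 46.9211 ft/s.
the hill site: 17.59 m/s = 57.7100 ft/s.
Spread: 57.7100 − 46.9211 = 10.79 ft/s.

10.79 ft/s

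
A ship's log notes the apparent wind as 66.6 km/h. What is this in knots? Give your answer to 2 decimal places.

35.96 kt

1 km/h = 0.539957 kt, so 66.6 × 0.539957 = 35.96 kt.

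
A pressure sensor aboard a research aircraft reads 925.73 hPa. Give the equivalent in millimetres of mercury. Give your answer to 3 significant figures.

694 mmHg

1 hPa = 0.750062 mmHg, so 925.73 × 0.750062 = 694 mmHg.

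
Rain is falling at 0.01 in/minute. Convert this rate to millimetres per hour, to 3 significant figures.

15.2 mm/hour

0.01 in/minute × 25.4 mm/in × 60 minute/hour = 15.2 mm/hour.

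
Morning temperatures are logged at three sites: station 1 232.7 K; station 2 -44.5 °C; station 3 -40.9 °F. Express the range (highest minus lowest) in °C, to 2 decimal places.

4.05 °C

station 1: 232.7 K = -40.450 °C.
station 3: -40.9 °F = -40.500 °C.
Spread: (-40.450) − (-44.500) = 4.050 °C.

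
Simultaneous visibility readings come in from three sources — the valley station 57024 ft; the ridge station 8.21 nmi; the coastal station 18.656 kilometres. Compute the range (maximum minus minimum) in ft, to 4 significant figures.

11320 ft

the ridge station: 8.21 nmi = 49884.91 ft.
the coastal station: 18.656 km = 61207.35 ft.
Spread: 61207.35 − 49884.91 = 11320 ft.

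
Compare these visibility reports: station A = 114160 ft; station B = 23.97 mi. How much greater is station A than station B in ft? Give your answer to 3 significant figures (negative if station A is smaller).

-12400 ft

station B: 23.97 SM = 126561.60 ft.
Difference: 114160.00 − 126561.60 = -12400 ft.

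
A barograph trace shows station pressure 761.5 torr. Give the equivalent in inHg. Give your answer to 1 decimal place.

30.0 inHg

1 mmHg = 0.0393701 inHg, so 761.5 × 0.0393701 = 30.0 inHg.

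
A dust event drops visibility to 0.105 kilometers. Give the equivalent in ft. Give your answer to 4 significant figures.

1 km = 3280.84 ft, so 0.105 × 3280.84 = 344.5 ft.

344.5 ft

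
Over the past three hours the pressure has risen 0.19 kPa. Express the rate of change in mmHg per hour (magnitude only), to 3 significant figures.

0.475 mmHg per hour

0.19 kPa / 3 h × 7.50062 mmHg/kPa = 0.475 mmHg/h.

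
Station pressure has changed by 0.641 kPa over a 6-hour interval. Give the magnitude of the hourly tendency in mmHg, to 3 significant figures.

0.801 mmHg per hour

0.641 kPa / 6 h × 7.50062 mmHg/kPa = 0.801 mmHg/h.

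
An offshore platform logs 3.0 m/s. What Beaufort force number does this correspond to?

Beaufort force 2

3.0 m/s lies in the Beaufort 2 band (light breeze, 1.6–3.3 m/s).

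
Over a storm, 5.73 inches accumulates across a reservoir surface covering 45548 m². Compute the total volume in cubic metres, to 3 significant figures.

Depth: 5.73 in × 25.4 = 145.542 mm.
1 mm over 1 m² is 1 L, so volume = 145.542 × 45548 = 6629147 L = 6630 m³.

6630 cubic metres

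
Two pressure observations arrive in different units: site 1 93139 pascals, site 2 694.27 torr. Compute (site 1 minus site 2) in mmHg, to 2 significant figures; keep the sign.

site 1: 93139 Pa = 698.600 mmHg.
Difference: 698.600 − 694.270 = 4.3 mmHg.

4.3 mmHg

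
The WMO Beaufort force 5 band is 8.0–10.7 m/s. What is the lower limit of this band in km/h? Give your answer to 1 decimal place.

8.0–10.7 m/s × 3.6 = 28.8–38.5 km/h.

28.8 km/h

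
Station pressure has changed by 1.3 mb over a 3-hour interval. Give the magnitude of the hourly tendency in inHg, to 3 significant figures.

1.3 mb / 3 h × 0.02953 inHg/mb = 0.0128 inHg/h.

0.0128 inHg per hour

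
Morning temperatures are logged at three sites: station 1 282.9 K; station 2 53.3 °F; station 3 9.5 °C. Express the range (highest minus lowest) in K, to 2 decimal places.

2.33 K

station 1: 282.9 K = 9.750 °C.
station 2: 53.3 °F = 11.833 °C.
Spread: 11.833 − 9.500 = 2.333 °C.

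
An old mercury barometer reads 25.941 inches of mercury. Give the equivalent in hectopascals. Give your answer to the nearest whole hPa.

878 hPa

1 inHg = 33.8639 hPa, so 25.941 × 33.8639 = 878 hPa.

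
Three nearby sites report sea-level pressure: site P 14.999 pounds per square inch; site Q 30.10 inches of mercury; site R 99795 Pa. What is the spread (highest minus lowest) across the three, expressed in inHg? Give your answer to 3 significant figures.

site P: 14.999 psi = 30.5383 inHg.
site R: 99795 Pa = 29.4694 inHg.
Spread: 30.5383 − 29.4694 = 1.07 inHg.

1.07 inHg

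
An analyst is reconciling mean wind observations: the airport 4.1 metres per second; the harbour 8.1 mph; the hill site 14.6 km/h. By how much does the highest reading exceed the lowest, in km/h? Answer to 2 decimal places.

1.72 km/h

the airport: 4.1 m/s = 14.7600 km/h.
the harbour: 8.1 mph = 13.0357 km/h.
Spread: 14.7600 − 13.0357 = 1.72 km/h.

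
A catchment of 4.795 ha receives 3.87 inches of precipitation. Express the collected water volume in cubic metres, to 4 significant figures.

Depth: 3.87 in × 25.4 = 98.298 mm.
Area: 4.795 ha = 47950 m².
1 mm over 1 m² is 1 L, so volume = 98.298 × 47950 = 4713389.1 L = 4713 m³.

4713 cubic metres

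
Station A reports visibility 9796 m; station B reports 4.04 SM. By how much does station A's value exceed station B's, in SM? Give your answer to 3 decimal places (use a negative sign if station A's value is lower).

2.047 SM

station A: 9796 m = 6.08695 SM.
Difference: 6.08695 − 4.04000 = 2.047 SM.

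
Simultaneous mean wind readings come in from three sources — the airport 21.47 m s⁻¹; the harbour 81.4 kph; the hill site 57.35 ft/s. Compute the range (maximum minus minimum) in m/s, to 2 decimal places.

5.13 m/s

the harbour: 81.4 km/h = 22.6111 m/s.
the hill site: 57.35 ft/s = 17.4803 m/s.
Spread: 22.6111 − 17.4803 = 5.13 m/s.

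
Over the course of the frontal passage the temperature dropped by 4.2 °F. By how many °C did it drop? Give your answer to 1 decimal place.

Converting a difference, only the 9/5 scale factor applies: Δ°C = 4.2 × 0.5556 = 2.3 °C.

2.3 °C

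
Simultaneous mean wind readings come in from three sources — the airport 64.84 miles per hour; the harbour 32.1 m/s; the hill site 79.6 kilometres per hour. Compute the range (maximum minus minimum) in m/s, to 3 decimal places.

the airport: 64.84 mph = 28.98607 m/s.
the hill site: 79.6 km/h = 22.11111 m/s.
Spread: 32.10000 − 22.11111 = 9.989 m/s.

9.989 m/s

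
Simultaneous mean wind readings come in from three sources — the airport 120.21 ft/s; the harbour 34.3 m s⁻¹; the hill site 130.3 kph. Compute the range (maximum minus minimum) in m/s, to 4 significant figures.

the airport: 120.21 ft/s = 36.64001 m/s.
the hill site: 130.3 km/h = 36.19444 m/s.
Spread: 36.64001 − 34.30000 = 2.340 m/s.

2.340 m/s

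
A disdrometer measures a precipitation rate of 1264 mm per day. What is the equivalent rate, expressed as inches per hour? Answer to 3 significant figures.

2.07 in/hour

1264 mm/day × 0.0393701 in/mm × 0.0416667 day/hour = 2.07 in/hour.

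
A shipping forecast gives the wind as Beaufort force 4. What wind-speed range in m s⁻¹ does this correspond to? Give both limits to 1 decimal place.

Beaufort 4 (moderate breeze) spans 5.5–7.9 m/s.

5.5 to 7.9 m/s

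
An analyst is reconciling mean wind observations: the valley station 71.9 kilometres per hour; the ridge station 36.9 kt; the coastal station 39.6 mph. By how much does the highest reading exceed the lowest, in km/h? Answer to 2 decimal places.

8.17 km/h

the ridge station: 36.9 kt = 68.3388 km/h.
the coastal station: 39.6 mph = 63.7300 km/h.
Spread: 71.9000 − 63.7300 = 8.17 km/h.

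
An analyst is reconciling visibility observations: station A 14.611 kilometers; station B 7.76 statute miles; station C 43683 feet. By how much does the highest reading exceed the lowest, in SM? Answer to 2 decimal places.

1.32 SM

station A: 14.611 km = 9.0789 SM.
station C: 43683 ft = 8.2733 SM.
Spread: 9.0789 − 7.7600 = 1.32 SM.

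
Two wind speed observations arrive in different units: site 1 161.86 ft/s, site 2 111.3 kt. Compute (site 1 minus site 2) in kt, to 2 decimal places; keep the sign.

site 1: 161.86 ft/s = 95.8994 kt.
Difference: 95.8994 − 111.3000 = -15.40 kt.

-15.40 kt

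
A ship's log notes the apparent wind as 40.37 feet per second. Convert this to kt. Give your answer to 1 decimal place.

1 ft/s = 0.592484 kt, so 40.37 × 0.592484 = 23.9 kt.

23.9 kt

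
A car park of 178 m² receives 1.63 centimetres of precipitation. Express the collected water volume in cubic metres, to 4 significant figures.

2.901 cubic metres

Depth: 1.63 cm × 10 = 16.3 mm.
1 mm over 1 m² is 1 L, so volume = 16.3 × 178 = 2901.4 L = 2.901 m³.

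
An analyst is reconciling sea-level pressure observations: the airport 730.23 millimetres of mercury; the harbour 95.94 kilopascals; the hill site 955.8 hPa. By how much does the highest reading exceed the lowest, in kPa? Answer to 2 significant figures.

1.8 kPa

the airport: 730.23 mmHg = 97.356 kPa.
the hill site: 955.8 hPa = 95.580 kPa.
Spread: 97.356 − 95.580 = 1.8 kPa.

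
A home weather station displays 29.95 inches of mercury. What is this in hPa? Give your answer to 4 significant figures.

1 inHg = 33.8639 hPa, so 29.95 × 33.8639 = 1014 hPa.

1014 hPa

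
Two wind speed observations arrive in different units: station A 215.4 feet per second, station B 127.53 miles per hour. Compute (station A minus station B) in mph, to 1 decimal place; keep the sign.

station A: 215.4 ft/s = 146.864 mph.
Difference: 146.864 − 127.530 = 19.3 mph.

19.3 mph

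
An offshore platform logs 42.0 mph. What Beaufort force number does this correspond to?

42.0 mph = 18.8 m/s, which is Beaufort 8 (gale, 17.2–20.7 m/s).

Beaufort force 8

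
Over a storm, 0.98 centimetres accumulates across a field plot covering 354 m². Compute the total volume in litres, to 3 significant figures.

Depth: 0.98 cm × 10 = 9.8 mm.
1 mm over 1 m² is 1 L, so volume = 9.8 × 354 = 3469.2 L ≈ 3470 L.

3470 litres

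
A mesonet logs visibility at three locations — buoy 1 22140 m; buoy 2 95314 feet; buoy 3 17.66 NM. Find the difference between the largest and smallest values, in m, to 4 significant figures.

10570 m

buoy 2: 95314 ft = 29051.71 m.
buoy 3: 17.66 nmi = 32706.32 m.
Spread: 32706.32 − 22140.00 = 10570 m.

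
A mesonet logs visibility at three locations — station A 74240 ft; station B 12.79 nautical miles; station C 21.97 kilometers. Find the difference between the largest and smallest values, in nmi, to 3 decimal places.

station A: 74240 ft = 12.21833 nmi.
station C: 21.97 km = 11.86285 nmi.
Spread: 12.79000 − 11.86285 = 0.927 nmi.

0.927 nmi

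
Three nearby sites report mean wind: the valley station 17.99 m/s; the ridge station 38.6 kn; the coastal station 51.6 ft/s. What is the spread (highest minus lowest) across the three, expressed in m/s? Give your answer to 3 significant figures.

the ridge station: 38.6 kt = 19.8576 m/s.
the coastal station: 51.6 ft/s = 15.7277 m/s.
Spread: 19.8576 − 15.7277 = 4.13 m/s.

4.13 m/s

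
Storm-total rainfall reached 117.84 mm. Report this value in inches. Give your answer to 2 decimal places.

1 mm = 0.0393701 in, so 117.84 × 0.0393701 = 4.64 in.

4.64 in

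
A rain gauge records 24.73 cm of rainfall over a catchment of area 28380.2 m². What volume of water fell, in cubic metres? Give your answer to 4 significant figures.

Depth: 24.73 cm × 10 = 247.3 mm.
1 mm over 1 m² is 1 L, so volume = 247.3 × 28380.2 = 7018423.5 L = 7018 m³.

7018 cubic metres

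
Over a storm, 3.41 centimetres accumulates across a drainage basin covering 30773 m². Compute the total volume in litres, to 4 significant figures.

1049000 litres

Depth: 3.41 cm × 10 = 34.1 mm.
1 mm over 1 m² is 1 L, so volume = 34.1 × 30773 = 1049359.3 L ≈ 1049000 L.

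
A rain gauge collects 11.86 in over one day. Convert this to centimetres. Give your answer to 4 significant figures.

1 in = 2.54 cm, so 11.86 × 2.54 = 30.12 cm.

30.12 cm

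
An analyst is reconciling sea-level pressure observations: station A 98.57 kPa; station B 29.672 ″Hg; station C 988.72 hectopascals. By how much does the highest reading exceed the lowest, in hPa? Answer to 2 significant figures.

station A: 98.57 kPa = 985.70 hPa.
station B: 29.672 inHg = 1004.81 hPa.
Spread: 1004.81 − 985.70 = 19 hPa.

19 hPa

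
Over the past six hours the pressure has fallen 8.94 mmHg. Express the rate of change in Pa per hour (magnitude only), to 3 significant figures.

199 Pa per hour

8.94 mmHg / 6 h × 133.322 Pa/mmHg = 199 Pa/h.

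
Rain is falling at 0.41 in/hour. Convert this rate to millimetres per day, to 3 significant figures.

0.41 in/hour × 25.4 mm/in × 24 hour/day = 250 mm/day.

250 mm/day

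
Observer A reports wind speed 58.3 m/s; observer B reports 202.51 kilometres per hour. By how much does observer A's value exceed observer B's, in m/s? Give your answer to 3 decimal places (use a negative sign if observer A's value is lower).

observer B: 202.51 km/h = 56.25278 m/s.
Difference: 58.30000 − 56.25278 = 2.047 m/s.

2.047 m/s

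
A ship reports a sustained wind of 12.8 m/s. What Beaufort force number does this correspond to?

12.8 m/s lies in the Beaufort 6 band (strong breeze, 10.8–13.8 m/s).

Beaufort force 6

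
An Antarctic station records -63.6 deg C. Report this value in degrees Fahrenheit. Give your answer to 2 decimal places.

°F = °C × 9/5 + 32 = -63.6 × 1.8 + 32 = -82.48 °F.

-82.48 °F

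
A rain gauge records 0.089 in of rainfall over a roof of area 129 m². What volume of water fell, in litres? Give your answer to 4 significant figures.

291.6 litres

Depth: 0.089 in × 25.4 = 2.2606 mm.
1 mm over 1 m² is 1 L, so volume = 2.2606 × 129 = 291.6174 L ≈ 291.6 L.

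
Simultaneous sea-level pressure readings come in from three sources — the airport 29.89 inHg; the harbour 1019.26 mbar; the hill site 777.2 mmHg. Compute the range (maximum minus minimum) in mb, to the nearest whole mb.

24 mb

the airport: 29.89 inHg = 1012.19 mb.
the hill site: 777.2 mmHg = 1036.18 mb.
Spread: 1036.18 − 1012.19 = 24 mb.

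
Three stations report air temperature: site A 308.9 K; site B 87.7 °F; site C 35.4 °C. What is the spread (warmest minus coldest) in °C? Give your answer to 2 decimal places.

site A: 308.9 K = 35.750 °C.
site B: 87.7 °F = 30.944 °C.
Spread: 35.750 − 30.944 = 4.806 °C.

4.81 °C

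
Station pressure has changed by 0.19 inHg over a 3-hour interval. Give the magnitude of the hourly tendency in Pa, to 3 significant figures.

214 Pa per hour

0.19 inHg / 3 h × 3386.39 Pa/inHg = 214 Pa/h.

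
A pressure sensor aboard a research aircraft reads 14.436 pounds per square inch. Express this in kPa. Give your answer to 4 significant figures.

99.53 kPa

1 psi = 6.89476 kPa, so 14.436 × 6.89476 = 99.53 kPa.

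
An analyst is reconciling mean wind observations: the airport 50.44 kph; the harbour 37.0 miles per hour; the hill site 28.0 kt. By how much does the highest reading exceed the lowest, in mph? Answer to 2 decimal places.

the airport: 50.44 km/h = 31.3420 mph.
the hill site: 28.0 kt = 32.2218 mph.
Spread: 37.0000 − 31.3420 = 5.66 mph.

5.66 mph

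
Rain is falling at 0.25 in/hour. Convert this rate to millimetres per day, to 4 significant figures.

152.4 mm/day

0.25 in/hour × 25.4 mm/in × 24 hour/day = 152.4 mm/day.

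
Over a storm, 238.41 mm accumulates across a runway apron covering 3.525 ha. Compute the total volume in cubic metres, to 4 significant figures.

8404 cubic metres

Area: 3.525 ha = 35250 m².
1 mm over 1 m² is 1 L, so volume = 238.41 × 35250 = 8403952.5 L = 8404 m³.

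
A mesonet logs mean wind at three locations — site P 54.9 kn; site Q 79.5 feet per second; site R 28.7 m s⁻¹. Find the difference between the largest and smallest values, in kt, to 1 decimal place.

8.7 kt

site Q: 79.5 ft/s = 47.102 kt.
site R: 28.7 m/s = 55.788 kt.
Spread: 55.788 − 47.102 = 8.7 kt.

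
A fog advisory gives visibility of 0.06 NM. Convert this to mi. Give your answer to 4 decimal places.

0.0690 SM

1 nmi = 1.15078 SM, so 0.06 × 1.15078 = 0.0690 SM.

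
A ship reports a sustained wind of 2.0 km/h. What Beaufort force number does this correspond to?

Beaufort force 1

2.0 km/h = 0.6 m/s, which is Beaufort 1 (light air, 0.3–1.5 m/s).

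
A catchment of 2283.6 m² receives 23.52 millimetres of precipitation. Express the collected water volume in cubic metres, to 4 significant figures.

53.71 cubic metres

1 mm over 1 m² is 1 L, so volume = 23.52 × 2283.6 = 53710.272 L = 53.71 m³.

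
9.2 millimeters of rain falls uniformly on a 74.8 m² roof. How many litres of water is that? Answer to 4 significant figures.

688.2 litres

1 mm over 1 m² is 1 L, so volume = 9.2 × 74.8 = 688.16 L ≈ 688.2 L.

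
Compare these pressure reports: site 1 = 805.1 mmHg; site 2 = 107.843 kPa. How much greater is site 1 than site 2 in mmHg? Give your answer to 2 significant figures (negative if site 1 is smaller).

-3.8 mmHg

site 2: 107.843 kPa = 808.889 mmHg.
Difference: 805.100 − 808.889 = -3.8 mmHg.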